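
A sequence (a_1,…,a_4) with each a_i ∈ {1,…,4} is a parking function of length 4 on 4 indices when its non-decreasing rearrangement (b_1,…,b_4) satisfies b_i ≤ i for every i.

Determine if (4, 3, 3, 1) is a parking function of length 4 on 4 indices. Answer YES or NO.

NO

Sorted: b = (1, 3, 3, 4).
  b_1=1 ≤ 1
  b_2=3 > 2
  fails at i=2 ⇒ NO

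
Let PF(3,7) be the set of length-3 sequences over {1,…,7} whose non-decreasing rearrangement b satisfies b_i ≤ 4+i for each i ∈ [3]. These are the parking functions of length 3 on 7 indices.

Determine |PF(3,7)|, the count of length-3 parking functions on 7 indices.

320

#PF = (7+1−3)·(7+1)^{3−1} = 5×64 = 320 [KW]
Example (4,2,3) → sorted (2,3,4): b_i ≤ 4+i ∀i, a PF.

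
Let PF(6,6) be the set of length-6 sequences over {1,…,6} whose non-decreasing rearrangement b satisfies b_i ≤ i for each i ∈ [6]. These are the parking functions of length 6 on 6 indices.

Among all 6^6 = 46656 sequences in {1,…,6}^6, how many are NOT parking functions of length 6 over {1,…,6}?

#PF = 1·7^5 = 1×16807 = 16807
One tuple (5,4,4,5,4,5) → sorted (4,4,4,5,5,5): b_1=4>1, not a PF.
So 46656 − 16807 = 29849 fail.

29849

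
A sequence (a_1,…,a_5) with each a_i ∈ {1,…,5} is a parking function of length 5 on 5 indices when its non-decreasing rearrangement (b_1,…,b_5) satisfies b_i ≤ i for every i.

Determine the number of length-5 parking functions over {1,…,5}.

|PF(5,5)| = (5−5+1)·(5+1)^(5−1) = 1×1296 = 1296
One tuple (3,3,3,1,2) → sorted (1,2,3,3,3): b_i ≤ i ∀i, a PF.

1296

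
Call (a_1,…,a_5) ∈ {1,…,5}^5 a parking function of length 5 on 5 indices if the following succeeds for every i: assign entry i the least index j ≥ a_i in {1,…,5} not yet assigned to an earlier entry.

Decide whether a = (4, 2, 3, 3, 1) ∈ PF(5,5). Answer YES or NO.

Order a: b = (1, 2, 3, 3, 4).
  b_1=1 ≤ 1
  b_2=2 ≤ 2
  b_3=3 ≤ 3
  b_4=3 ≤ 4
  b_5=4 ≤ 5
All bounds hold ⇒ YES

YES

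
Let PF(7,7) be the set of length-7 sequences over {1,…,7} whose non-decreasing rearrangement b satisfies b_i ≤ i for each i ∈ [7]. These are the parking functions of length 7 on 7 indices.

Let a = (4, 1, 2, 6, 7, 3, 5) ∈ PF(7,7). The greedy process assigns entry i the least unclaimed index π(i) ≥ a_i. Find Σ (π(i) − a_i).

Σπ(i) = 1+…+7 = 28; Σa = 4+1+2+6+7+3+5 = 28; disp = 28−28 = 0.

0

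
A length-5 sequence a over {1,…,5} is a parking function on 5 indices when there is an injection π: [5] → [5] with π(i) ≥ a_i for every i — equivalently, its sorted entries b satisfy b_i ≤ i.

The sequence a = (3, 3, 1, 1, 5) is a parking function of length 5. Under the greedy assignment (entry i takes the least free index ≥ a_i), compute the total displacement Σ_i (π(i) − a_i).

2

Σπ(i) = 1+…+5 = 15; Σa = 3+3+1+1+5 = 13; disp = 15−13 = 2.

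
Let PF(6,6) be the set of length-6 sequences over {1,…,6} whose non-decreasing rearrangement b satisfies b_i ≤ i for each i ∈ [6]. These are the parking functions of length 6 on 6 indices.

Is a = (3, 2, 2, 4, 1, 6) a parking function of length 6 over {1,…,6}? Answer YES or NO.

YES

Sorted: b = (1, 2, 2, 3, 4, 6).
  b_1=1 ≤ 1
  b_2=2 ≤ 2
  b_3=2 ≤ 3
  b_4=3 ≤ 4
  b_5=4 ≤ 5
  b_6=6 ≤ 6
All bounds hold ⇒ YES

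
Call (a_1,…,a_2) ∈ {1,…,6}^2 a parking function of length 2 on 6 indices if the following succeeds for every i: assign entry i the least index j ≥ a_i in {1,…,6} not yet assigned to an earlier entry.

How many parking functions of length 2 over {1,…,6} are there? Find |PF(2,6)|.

|PF(2,6)| = (7−2)·7^(2−1) = 5 · 7 = 35
E.g. (1,6) → sorted (1,6): b_i ≤ 4+i ∀i, a PF.

35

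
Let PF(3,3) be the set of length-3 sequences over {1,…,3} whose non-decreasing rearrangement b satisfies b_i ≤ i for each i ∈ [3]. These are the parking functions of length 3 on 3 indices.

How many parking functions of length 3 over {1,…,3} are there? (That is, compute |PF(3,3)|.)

16

Count = (3+1−3)·(3+1)^{3−1} = 1·16 = 16
Example (1,2,1) → sorted (1,1,2): b_i ≤ i ∀i, a PF.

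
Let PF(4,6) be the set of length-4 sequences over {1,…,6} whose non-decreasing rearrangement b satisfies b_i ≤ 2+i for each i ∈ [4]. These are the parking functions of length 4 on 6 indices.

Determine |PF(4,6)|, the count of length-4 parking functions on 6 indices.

Count = (6+1−4)·(6+1)^{4−1} = 3 · 343 = 1029
Example (1,3,3,6) → sorted (1,3,3,6): b_i ≤ 2+i ∀i, a PF.

1029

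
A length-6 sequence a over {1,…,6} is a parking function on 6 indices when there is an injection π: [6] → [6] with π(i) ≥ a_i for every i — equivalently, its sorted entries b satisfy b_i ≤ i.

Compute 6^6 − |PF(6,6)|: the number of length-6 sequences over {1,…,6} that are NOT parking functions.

#PF = (7−6)·7^(6−1) = 1 · 16807 = 16807
Check (6,5,3,4,4,5) → sorted (3,4,4,5,5,6): b_1=3>1, not a PF.
Total 46656; non-PF = 46656−16807 = 29849

29849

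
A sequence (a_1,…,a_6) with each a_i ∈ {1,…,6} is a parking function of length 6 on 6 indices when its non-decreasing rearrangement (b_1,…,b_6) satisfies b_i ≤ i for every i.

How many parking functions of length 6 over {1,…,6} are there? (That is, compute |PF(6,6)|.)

#PF = (6+1−6)·(6+1)^{6−1} = 1·16807 = 16807 (Pollak)
E.g. (1,6,4,1,3,3) → sorted (1,1,3,3,4,6): b_i ≤ i ∀i, a PF.

16807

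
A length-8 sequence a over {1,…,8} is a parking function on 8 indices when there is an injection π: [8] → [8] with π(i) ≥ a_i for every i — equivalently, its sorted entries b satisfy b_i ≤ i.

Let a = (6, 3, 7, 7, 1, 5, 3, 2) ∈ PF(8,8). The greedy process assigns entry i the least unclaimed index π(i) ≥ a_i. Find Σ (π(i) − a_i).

Σπ = 8·9/2 = 36 (π permutes [8]); Σa = 6+3+7+7+1+5+3+2 = 34; disp = 36−34 = 2.

2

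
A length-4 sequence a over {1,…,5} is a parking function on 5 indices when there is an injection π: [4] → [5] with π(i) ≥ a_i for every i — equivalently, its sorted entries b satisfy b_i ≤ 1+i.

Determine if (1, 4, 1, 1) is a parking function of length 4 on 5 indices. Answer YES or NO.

Rearranged: b = (1, 1, 1, 4).
  b_1=1 ≤ 2
  b_2=1 ≤ 3
  b_3=1 ≤ 4
  b_4=4 ≤ 5
All bounds hold ⇒ YES

YES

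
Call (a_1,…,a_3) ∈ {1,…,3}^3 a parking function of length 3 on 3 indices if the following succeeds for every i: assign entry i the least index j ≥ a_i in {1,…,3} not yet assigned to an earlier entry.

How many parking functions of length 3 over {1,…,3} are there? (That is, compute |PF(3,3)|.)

|PF| = (3+1−3)·(3+1)^{3−1} = 1 · 16 = 16 (Konheim–Weiss)
Check (2,1,1) → sorted (1,1,2): b_i ≤ i ∀i, a PF.

16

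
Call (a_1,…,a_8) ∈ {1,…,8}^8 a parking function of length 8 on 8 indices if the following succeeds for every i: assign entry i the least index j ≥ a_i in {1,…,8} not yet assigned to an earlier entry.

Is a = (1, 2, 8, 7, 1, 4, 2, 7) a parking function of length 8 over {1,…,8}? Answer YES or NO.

Sorted: b = (1, 1, 2, 2, 4, 7, 7, 8).
  b_1=1 ≤ 1
  b_2=1 ≤ 2
  b_3=2 ≤ 3
  b_4=2 ≤ 4
  b_5=4 ≤ 5
  b_6=7 > 6
  fails at i=6 ⇒ NO

NO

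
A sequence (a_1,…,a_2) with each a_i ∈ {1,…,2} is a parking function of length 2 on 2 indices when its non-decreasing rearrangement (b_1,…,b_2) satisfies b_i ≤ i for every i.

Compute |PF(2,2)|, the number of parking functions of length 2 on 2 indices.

3

Count = (3−2)·3^(2−1) = 1×3 = 3 [KW]
Check (1,2) → sorted (1,2): b_i ≤ i ∀i, a PF.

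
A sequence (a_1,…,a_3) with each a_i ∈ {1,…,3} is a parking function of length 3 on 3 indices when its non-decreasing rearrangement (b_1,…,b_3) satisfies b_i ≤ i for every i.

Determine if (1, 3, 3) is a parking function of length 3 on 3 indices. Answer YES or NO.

NO

Rearranged: b = (1, 3, 3).
  b_1=1 ≤ 1
  b_2=3 > 2
  fails at i=2 ⇒ NO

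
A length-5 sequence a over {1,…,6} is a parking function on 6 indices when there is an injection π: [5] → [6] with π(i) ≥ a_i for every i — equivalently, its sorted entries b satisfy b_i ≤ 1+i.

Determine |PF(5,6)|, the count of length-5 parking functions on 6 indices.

|PF(5,6)| = (6+1−5)·(6+1)^{5−1} = 2 · 2401 = 4802 (Konheim–Weiss)
E.g. (1,4,2,1,4) → sorted (1,1,2,4,4): b_i ≤ 1+i ∀i, a PF.

4802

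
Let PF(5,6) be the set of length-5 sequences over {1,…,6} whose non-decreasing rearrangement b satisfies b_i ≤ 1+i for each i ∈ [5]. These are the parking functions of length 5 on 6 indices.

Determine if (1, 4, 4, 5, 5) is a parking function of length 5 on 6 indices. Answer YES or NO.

NO

Rearranged: b = (1, 4, 4, 5, 5).
  b_1=1 ≤ 2
  b_2=4 > 3
  fails at i=2 ⇒ NO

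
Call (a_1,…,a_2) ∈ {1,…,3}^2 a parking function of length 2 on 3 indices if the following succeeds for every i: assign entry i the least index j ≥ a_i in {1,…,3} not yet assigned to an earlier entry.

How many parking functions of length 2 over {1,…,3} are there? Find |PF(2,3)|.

8

#PF = (4−2)·4^(2−1) = 2·4 = 8 (Pollak)
Example (2,3) → sorted (2,3): b_i ≤ 1+i ∀i, a PF.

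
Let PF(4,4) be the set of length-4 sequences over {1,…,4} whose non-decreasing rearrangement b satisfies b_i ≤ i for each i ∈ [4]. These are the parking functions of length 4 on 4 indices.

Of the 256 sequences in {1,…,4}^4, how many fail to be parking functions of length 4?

|PF| = (4−4+1)·(4+1)^(4−1) = 1·125 = 125
Example (4,3,4,2) → sorted (2,3,4,4): b_1=2>1, not a PF.
Total 256; non-PF = 256−125 = 131

131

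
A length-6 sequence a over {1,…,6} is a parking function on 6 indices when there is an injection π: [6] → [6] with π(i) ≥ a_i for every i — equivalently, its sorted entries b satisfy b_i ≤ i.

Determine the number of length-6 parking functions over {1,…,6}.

|PF(6,6)| = (6−6+1)·(6+1)^(6−1) = 1×16807 = 16807 [KW]
E.g. (2,6,4,3,5,1) → sorted (1,2,3,4,5,6): b_i ≤ i ∀i, a PF.

16807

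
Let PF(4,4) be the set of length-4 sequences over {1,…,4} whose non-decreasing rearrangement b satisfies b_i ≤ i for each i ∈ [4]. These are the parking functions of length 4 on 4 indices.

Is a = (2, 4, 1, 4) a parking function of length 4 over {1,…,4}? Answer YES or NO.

NO

Sorted: b = (1, 2, 4, 4).
  b_1=1 ≤ 1
  b_2=2 ≤ 2
  b_3=4 > 3
  fails at i=3 ⇒ NO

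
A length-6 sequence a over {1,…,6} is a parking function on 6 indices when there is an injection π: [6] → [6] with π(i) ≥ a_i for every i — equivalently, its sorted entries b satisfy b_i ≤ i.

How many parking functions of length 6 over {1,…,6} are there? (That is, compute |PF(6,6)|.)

16807

#PF = (6+1−6)·(6+1)^{6−1} = 1×16807 = 16807 [KW]
Check (2,5,6,2,1,3) → sorted (1,2,2,3,5,6): b_i ≤ i ∀i, a PF.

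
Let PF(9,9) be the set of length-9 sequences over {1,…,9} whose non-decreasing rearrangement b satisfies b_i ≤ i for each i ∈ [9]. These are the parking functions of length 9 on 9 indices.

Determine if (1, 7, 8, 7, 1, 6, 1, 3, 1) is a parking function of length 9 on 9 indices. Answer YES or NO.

Order a: b = (1, 1, 1, 1, 3, 6, 7, 7, 8).
  b_1=1 ≤ 1
  b_2=1 ≤ 2
  b_3=1 ≤ 3
  b_4=1 ≤ 4
  b_5=3 ≤ 5
  b_6=6 ≤ 6
  b_7=7 ≤ 7
  b_8=7 ≤ 8
  b_9=8 ≤ 9
All bounds hold ⇒ YES

YES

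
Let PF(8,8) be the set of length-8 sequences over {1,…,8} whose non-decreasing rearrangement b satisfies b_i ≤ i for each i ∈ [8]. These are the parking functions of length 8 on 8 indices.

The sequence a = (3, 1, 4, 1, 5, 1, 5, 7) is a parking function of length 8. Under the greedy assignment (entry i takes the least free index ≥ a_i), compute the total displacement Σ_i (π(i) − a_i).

Σπ = 36 ({1..8} each once); Σa = 3+1+4+1+5+1+5+7 = 27; disp = 36−27 = 9.

9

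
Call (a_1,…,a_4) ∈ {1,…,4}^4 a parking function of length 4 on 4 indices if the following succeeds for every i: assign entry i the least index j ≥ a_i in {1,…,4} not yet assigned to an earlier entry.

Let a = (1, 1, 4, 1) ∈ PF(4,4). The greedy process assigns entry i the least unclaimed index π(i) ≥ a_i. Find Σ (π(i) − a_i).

Σπ(i) = 1+…+4 = 10; Σa = 1+1+4+1 = 7; disp = 10−7 = 3.

3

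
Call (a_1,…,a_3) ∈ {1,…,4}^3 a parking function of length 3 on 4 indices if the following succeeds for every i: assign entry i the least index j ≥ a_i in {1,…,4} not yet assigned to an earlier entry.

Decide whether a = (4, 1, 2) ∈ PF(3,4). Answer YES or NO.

Rearranged: b = (1, 2, 4).
  b_1=1 ≤ 2
  b_2=2 ≤ 3
  b_3=4 ≤ 4
All bounds hold ⇒ YES

YES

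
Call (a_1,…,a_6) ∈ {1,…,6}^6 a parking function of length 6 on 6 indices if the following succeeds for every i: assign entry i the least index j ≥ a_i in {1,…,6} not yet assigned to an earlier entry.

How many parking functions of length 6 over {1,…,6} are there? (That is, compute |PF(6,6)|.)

16807

|PF(6,6)| = (6+1−6)·(6+1)^{6−1} = 1·16807 = 16807
Check (4,6,1,4,2,3) → sorted (1,2,3,4,4,6): b_i ≤ i ∀i, a PF.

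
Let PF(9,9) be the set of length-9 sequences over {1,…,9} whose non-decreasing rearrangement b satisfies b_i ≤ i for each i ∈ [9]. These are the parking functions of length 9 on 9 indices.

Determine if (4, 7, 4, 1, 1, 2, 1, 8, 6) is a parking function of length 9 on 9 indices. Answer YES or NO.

Rearranged: b = (1, 1, 1, 2, 4, 4, 6, 7, 8).
  b_1=1 ≤ 1
  b_2=1 ≤ 2
  b_3=1 ≤ 3
  b_4=2 ≤ 4
  b_5=4 ≤ 5
  b_6=4 ≤ 6
  b_7=6 ≤ 7
  b_8=7 ≤ 8
  b_9=8 ≤ 9
All bounds hold ⇒ YES

YES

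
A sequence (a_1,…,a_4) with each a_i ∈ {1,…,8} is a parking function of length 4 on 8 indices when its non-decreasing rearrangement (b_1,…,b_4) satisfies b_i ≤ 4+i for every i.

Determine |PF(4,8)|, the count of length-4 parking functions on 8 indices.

3645

|PF| = (8−4+1)·(8+1)^(4−1) = 5·729 = 3645
One tuple (2,6,2,6) → sorted (2,2,6,6): b_i ≤ 4+i ∀i, a PF.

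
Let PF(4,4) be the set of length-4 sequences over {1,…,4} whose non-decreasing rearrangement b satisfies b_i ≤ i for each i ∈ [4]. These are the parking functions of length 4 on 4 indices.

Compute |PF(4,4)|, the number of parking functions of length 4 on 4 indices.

|PF(4,4)| = (5−4)·5^(4−1) = 1 · 125 = 125 [KW]
One tuple (4,2,1,2) → sorted (1,2,2,4): b_i ≤ i ∀i, a PF.

125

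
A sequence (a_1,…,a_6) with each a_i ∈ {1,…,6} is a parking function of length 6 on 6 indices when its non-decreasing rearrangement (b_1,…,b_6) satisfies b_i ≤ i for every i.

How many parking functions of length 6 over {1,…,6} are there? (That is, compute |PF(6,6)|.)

16807

|PF(6,6)| = 1·7^5 = 1×16807 = 16807 (Pollak)
E.g. (1,1,1,3,1,6) → sorted (1,1,1,1,3,6): b_i ≤ i ∀i, a PF.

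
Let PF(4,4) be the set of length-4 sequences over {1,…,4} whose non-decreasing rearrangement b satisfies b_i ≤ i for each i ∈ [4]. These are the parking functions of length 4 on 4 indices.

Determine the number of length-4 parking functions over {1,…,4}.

125

|PF| = (5−4)·5^(4−1) = 1×125 = 125 (Pollak)
One tuple (2,3,1,1) → sorted (1,1,2,3): b_i ≤ i ∀i, a PF.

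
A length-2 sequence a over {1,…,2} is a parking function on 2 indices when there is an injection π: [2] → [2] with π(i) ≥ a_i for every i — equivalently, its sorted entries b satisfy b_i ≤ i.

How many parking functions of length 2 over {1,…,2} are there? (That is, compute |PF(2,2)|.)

3

|PF| = 1·3^1 = 1×3 = 3
Check (1,1) → sorted (1,1): b_i ≤ i ∀i, a PF.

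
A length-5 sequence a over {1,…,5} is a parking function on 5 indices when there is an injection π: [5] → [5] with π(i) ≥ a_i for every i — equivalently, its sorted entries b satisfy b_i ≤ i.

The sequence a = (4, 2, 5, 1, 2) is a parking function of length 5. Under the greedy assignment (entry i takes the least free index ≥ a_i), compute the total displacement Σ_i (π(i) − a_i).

Σπ = 15 ({1..5} each once); Σa = 4+2+5+1+2 = 14; disp = 15−14 = 1.

1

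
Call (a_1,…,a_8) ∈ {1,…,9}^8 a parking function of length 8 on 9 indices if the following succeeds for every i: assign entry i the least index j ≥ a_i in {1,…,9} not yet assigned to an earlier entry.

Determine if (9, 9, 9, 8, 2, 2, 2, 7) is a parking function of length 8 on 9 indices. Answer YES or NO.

NO

Rearranged: b = (2, 2, 2, 7, 8, 9, 9, 9).
  b_1=2 ≤ 2
  b_2=2 ≤ 3
  b_3=2 ≤ 4
  b_4=7 > 5
  fails at i=4 ⇒ NO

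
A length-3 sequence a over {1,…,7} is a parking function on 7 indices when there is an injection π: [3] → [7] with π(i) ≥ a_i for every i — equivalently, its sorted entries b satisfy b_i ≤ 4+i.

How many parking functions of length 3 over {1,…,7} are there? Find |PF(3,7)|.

Count = 5·8^2 = 5·64 = 320 [KW]
Example (4,6,5) → sorted (4,5,6): b_i ≤ 4+i ∀i, a PF.

320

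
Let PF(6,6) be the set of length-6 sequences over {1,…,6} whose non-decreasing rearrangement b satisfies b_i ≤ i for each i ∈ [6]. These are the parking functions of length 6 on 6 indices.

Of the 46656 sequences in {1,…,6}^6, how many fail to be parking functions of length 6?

29849

#PF = 1·7^5 = 1 · 16807 = 16807
Example (4,4,4,4,6,5) → sorted (4,4,4,4,5,6): b_1=4>1, not a PF.
6^6 − 16807 = 46656 − 16807 = 29849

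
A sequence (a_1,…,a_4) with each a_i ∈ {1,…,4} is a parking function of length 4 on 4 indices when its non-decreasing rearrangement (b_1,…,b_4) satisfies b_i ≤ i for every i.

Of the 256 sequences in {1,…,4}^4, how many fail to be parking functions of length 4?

131

#PF = (5−4)·5^(4−1) = 1×125 = 125 (Konheim–Weiss)
One tuple (3,3,4,4) → sorted (3,3,4,4): b_1=3>1, not a PF.
4^4 − 125 = 256 − 125 = 131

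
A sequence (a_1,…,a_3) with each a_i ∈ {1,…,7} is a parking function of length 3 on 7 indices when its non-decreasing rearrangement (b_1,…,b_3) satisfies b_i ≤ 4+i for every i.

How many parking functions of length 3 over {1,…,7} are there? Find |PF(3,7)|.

320

|PF(3,7)| = (7−3+1)·(7+1)^(3−1) = 5×64 = 320
Check (2,6,6) → sorted (2,6,6): b_i ≤ 4+i ∀i, a PF.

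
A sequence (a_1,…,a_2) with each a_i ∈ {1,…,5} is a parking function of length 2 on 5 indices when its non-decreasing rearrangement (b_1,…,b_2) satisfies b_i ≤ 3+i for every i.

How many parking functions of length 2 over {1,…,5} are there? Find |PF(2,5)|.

24

#PF = (5−2+1)·(5+1)^(2−1) = 4×6 = 24
One tuple (3,1) → sorted (1,3): b_i ≤ 3+i ∀i, a PF.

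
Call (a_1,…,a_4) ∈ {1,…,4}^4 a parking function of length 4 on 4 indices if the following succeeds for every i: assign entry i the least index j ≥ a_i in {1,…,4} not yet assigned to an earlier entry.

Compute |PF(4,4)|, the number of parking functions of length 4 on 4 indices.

|PF(4,4)| = 1·5^3 = 1×125 = 125 [KW]
One tuple (2,4,1,1) → sorted (1,1,2,4): b_i ≤ i ∀i, a PF.

125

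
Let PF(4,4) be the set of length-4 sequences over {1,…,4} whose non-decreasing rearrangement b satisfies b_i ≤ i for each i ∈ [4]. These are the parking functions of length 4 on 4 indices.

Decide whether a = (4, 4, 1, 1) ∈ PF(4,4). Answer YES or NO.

NO

Sorted: b = (1, 1, 4, 4).
  b_1=1 ≤ 1
  b_2=1 ≤ 2
  b_3=4 > 3
  fails at i=3 ⇒ NO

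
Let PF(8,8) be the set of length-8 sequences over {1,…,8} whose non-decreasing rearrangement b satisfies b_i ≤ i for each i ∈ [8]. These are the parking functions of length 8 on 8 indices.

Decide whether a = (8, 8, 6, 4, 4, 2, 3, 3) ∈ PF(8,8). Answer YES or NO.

NO

Order a: b = (2, 3, 3, 4, 4, 6, 8, 8).
  b_1=2 > 1
  fails at i=1 ⇒ NO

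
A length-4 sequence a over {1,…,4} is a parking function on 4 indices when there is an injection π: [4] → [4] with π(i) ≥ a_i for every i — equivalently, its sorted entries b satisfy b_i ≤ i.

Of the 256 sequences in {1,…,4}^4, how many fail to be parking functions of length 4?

|PF(4,4)| = (4+1−4)·(4+1)^{4−1} = 1 · 125 = 125 [KW]
Check (3,3,3,2) → sorted (2,3,3,3): b_1=2>1, not a PF.
4^4 − 125 = 256 − 125 = 131

131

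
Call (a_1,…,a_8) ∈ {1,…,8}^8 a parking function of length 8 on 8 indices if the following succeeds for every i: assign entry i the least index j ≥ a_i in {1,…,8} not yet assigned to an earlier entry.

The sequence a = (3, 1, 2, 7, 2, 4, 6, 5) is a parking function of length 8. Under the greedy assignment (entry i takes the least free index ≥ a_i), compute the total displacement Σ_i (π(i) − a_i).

Σπ = 8·9/2 = 36 (π permutes [8]); Σa = 3+1+2+7+2+4+6+5 = 30; disp = 36−30 = 6.

6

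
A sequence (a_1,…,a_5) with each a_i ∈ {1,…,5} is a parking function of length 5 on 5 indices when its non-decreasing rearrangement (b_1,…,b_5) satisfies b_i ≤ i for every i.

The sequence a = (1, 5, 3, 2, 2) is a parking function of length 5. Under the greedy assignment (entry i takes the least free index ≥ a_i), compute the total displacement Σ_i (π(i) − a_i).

Σπ(i) = 1+…+5 = 15; Σa = 1+5+3+2+2 = 13; disp = 15−13 = 2.

2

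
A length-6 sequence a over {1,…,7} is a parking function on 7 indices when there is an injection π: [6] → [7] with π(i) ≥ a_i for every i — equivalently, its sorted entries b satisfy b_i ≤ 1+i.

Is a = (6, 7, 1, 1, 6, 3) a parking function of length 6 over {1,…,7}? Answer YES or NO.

NO

Rearranged: b = (1, 1, 3, 6, 6, 7).
  b_1=1 ≤ 2
  b_2=1 ≤ 3
  b_3=3 ≤ 4
  b_4=6 > 5
  fails at i=4 ⇒ NO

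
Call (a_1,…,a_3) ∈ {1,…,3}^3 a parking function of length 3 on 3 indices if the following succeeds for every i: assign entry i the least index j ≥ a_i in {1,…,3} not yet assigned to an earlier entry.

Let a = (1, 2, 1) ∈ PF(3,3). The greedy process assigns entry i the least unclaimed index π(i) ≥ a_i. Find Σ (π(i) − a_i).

Σπ = 6 ({1..3} each once); Σa = 1+2+1 = 4; disp = 6−4 = 2.

2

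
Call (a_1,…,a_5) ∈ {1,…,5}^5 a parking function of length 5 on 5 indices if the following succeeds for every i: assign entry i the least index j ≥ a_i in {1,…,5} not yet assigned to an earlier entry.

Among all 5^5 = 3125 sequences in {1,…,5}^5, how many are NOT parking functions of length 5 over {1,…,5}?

|PF| = (5−5+1)·(5+1)^(5−1) = 1 · 1296 = 1296 (Konheim–Weiss)
Check (5,4,5,4,4) → sorted (4,4,4,5,5): b_1=4>1, not a PF.
Total 3125; non-PF = 3125−1296 = 1829

1829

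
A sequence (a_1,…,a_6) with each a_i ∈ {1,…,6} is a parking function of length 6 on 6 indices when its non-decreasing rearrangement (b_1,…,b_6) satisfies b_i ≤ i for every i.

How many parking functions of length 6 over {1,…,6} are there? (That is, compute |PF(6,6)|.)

#PF = (6−6+1)·(6+1)^(6−1) = 1 · 16807 = 16807 (Pollak)
Example (1,2,5,2,5,1) → sorted (1,1,2,2,5,5): b_i ≤ i ∀i, a PF.

16807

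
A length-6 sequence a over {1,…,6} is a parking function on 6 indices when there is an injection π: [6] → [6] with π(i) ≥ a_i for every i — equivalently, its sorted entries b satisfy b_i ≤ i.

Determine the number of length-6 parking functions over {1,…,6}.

Count = (6+1−6)·(6+1)^{6−1} = 1 · 16807 = 16807
Check (1,2,1,3,3,1) → sorted (1,1,1,2,3,3): b_i ≤ i ∀i, a PF.

16807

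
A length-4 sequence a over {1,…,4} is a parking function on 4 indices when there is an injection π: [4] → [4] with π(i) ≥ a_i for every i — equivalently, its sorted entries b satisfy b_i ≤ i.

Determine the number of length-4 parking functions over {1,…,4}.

125

Count = (4+1−4)·(4+1)^{4−1} = 1 · 125 = 125 (Pollak)
Check (1,3,4,1) → sorted (1,1,3,4): b_i ≤ i ∀i, a PF.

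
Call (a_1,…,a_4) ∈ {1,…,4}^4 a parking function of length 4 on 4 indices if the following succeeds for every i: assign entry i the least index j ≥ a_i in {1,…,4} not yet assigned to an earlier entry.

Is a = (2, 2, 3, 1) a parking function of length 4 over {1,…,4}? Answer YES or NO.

YES

Sorted: b = (1, 2, 2, 3).
  b_1=1 ≤ 1
  b_2=2 ≤ 2
  b_3=2 ≤ 3
  b_4=3 ≤ 4
All bounds hold ⇒ YES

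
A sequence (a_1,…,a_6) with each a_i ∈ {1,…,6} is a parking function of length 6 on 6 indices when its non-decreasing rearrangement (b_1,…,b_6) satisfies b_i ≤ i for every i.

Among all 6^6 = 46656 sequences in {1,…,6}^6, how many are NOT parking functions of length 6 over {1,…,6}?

|PF| = (6−6+1)·(6+1)^(6−1) = 1 · 16807 = 16807
One tuple (5,5,5,6,6,4) → sorted (4,5,5,5,6,6): b_1=4>1, not a PF.
6^6 − 16807 = 46656 − 16807 = 29849

29849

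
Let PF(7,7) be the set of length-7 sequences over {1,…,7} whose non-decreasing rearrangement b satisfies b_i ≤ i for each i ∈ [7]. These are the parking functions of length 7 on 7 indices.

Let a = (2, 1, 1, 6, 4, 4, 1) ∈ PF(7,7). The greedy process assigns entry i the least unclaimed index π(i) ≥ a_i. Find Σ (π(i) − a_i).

Σπ = 7·8/2 = 28 (π permutes [7]); Σa = 2+1+1+6+4+4+1 = 19; disp = 28−19 = 9.

9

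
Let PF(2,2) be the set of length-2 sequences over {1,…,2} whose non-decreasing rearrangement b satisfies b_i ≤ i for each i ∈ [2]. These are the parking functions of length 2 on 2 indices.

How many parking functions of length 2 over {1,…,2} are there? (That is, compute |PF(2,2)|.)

3

|PF(2,2)| = (2+1−2)·(2+1)^{2−1} = 1·3 = 3 (Pollak)
Example (1,2) → sorted (1,2): b_i ≤ i ∀i, a PF.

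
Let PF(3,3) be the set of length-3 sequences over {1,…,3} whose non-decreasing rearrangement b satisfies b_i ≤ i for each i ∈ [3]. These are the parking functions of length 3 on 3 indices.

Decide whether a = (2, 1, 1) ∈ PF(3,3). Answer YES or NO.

Order a: b = (1, 1, 2).
  b_1=1 ≤ 1
  b_2=1 ≤ 2
  b_3=2 ≤ 3
All bounds hold ⇒ YES

YES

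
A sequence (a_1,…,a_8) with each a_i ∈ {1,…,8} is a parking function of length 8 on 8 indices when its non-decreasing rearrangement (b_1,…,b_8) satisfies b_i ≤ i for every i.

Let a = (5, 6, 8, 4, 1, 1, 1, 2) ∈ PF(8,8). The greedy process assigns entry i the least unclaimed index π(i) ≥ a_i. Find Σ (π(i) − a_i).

8

Σπ = 8·9/2 = 36 (π permutes [8]); Σa = 5+6+8+4+1+1+1+2 = 28; disp = 36−28 = 8.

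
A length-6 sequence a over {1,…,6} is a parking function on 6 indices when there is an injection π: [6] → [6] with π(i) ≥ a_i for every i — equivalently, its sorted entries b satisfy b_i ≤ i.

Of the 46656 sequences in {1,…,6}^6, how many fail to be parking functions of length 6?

|PF| = (6+1−6)·(6+1)^{6−1} = 1×16807 = 16807 [KW]
E.g. (6,2,6,1,6,5) → sorted (1,2,5,6,6,6): b_3=5>3, not a PF.
Total 46656; non-PF = 46656−16807 = 29849

29849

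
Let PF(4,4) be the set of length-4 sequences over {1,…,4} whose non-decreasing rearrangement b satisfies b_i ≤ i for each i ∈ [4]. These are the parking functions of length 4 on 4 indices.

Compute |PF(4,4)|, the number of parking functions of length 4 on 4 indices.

#PF = (5−4)·5^(4−1) = 1·125 = 125 [KW]
E.g. (1,1,2,4) → sorted (1,1,2,4): b_i ≤ i ∀i, a PF.

125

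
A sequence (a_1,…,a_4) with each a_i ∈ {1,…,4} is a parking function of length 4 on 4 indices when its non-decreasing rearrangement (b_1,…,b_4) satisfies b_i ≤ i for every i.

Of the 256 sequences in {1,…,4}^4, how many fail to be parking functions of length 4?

|PF(4,4)| = (4−4+1)·(4+1)^(4−1) = 1·125 = 125 [KW]
E.g. (2,4,3,3) → sorted (2,3,3,4): b_1=2>1, not a PF.
Total 256; non-PF = 256−125 = 131

131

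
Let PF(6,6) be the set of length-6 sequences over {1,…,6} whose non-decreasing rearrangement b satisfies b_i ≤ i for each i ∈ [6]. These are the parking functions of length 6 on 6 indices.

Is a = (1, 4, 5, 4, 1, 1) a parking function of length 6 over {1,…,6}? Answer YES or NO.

Order a: b = (1, 1, 1, 4, 4, 5).
  b_1=1 ≤ 1
  b_2=1 ≤ 2
  b_3=1 ≤ 3
  b_4=4 ≤ 4
  b_5=4 ≤ 5
  b_6=5 ≤ 6
All bounds hold ⇒ YES

YES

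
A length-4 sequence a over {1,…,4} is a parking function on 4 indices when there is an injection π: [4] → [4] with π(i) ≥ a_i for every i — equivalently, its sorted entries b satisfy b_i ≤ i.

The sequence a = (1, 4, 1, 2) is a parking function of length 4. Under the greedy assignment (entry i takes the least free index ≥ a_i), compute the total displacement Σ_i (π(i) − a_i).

Σπ = 4·5/2 = 10 (π permutes [4]); Σa = 1+4+1+2 = 8; disp = 10−8 = 2.

2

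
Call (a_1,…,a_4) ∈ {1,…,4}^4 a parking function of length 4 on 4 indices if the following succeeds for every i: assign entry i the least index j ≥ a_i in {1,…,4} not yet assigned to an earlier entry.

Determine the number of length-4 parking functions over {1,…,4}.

Count = (5−4)·5^(4−1) = 1×125 = 125 (Konheim–Weiss)
One tuple (3,1,1,1) → sorted (1,1,1,3): b_i ≤ i ∀i, a PF.

125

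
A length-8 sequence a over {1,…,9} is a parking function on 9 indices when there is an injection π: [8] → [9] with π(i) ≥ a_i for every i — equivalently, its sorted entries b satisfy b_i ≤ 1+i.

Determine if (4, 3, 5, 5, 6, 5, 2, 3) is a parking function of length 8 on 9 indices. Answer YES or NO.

YES

Sorted: b = (2, 3, 3, 4, 5, 5, 5, 6).
  b_1=2 ≤ 2
  b_2=3 ≤ 3
  b_3=3 ≤ 4
  b_4=4 ≤ 5
  b_5=5 ≤ 6
  b_6=5 ≤ 7
  b_7=5 ≤ 8
  b_8=6 ≤ 9
All bounds hold ⇒ YES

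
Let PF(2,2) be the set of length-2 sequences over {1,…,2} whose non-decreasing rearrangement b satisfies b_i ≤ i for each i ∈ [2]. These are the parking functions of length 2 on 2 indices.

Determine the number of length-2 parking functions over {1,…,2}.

#PF = (2−2+1)·(2+1)^(2−1) = 1×3 = 3 (Konheim–Weiss)
One tuple (2,1) → sorted (1,2): b_i ≤ i ∀i, a PF.

3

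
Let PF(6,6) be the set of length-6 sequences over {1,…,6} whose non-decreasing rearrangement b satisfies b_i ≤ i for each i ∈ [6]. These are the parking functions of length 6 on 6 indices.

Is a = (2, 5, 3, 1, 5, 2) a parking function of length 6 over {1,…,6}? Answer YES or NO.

Sorted: b = (1, 2, 2, 3, 5, 5).
  b_1=1 ≤ 1
  b_2=2 ≤ 2
  b_3=2 ≤ 3
  b_4=3 ≤ 4
  b_5=5 ≤ 5
  b_6=5 ≤ 6
All bounds hold ⇒ YES

YES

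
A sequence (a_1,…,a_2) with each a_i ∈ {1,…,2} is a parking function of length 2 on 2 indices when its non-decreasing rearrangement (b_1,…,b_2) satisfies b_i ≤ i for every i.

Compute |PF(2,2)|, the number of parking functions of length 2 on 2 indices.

Count = 1·3^1 = 1×3 = 3 (Pollak)
One tuple (1,2) → sorted (1,2): b_i ≤ i ∀i, a PF.

3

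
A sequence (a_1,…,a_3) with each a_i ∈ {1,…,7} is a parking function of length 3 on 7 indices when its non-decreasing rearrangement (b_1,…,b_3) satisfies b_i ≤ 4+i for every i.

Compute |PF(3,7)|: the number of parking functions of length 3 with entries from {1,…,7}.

|PF| = (7−3+1)·(7+1)^(3−1) = 5·64 = 320
Example (5,1,2) → sorted (1,2,5): b_i ≤ 4+i ∀i, a PF.

320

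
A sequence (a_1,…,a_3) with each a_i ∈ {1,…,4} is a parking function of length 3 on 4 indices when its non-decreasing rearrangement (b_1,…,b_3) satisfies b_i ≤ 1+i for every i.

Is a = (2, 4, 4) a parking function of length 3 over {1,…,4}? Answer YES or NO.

NO

Order a: b = (2, 4, 4).
  b_1=2 ≤ 2
  b_2=4 > 3
  fails at i=2 ⇒ NO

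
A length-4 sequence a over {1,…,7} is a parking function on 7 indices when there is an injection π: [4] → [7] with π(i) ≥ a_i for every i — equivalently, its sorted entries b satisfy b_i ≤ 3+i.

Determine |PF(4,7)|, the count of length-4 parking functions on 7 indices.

2048

|PF| = (7+1−4)·(7+1)^{4−1} = 4×512 = 2048 (Konheim–Weiss)
E.g. (3,2,4,6) → sorted (2,3,4,6): b_i ≤ 3+i ∀i, a PF.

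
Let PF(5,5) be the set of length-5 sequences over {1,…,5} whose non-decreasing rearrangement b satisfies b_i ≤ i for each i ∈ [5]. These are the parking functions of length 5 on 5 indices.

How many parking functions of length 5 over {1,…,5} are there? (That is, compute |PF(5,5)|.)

#PF = (6−5)·6^(5−1) = 1·1296 = 1296 [KW]
One tuple (3,1,1,5,1) → sorted (1,1,1,3,5): b_i ≤ i ∀i, a PF.

1296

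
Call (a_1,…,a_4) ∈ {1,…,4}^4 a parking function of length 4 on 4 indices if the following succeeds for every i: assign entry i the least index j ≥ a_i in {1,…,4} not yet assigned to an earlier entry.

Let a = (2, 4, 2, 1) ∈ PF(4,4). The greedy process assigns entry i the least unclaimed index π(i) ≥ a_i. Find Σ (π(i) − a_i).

1

Σπ(i) = 1+…+4 = 10; Σa = 2+4+2+1 = 9; disp = 10−9 = 1.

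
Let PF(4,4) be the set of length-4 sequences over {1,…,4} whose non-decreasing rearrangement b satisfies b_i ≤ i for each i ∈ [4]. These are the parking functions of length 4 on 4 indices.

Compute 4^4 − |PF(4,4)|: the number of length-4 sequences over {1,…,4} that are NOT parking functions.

|PF(4,4)| = 1·5^3 = 1·125 = 125 (Konheim–Weiss)
Example (2,4,4,4) → sorted (2,4,4,4): b_1=2>1, not a PF.
Total 256; non-PF = 256−125 = 131

131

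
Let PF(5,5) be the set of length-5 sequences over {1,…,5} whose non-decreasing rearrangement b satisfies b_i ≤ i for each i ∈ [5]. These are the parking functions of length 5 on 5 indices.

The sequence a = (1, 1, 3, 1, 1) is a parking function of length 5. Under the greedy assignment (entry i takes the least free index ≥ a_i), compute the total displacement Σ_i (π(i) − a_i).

8

Σπ = 15 ({1..5} each once); Σa = 1+1+3+1+1 = 7; disp = 15−7 = 8.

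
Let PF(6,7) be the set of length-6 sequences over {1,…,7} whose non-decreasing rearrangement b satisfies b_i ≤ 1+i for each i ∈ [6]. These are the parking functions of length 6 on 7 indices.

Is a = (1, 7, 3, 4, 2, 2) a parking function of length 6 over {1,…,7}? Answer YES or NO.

Sorted: b = (1, 2, 2, 3, 4, 7).
  b_1=1 ≤ 2
  b_2=2 ≤ 3
  b_3=2 ≤ 4
  b_4=3 ≤ 5
  b_5=4 ≤ 6
  b_6=7 ≤ 7
All bounds hold ⇒ YES

YES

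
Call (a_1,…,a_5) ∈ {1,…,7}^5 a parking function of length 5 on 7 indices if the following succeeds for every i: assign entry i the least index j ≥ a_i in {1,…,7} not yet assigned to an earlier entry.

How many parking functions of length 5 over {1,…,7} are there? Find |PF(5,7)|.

12288

Count = 3·8^4 = 3×4096 = 12288 [KW]
Check (1,2,3,4,3) → sorted (1,2,3,3,4): b_i ≤ 2+i ∀i, a PF.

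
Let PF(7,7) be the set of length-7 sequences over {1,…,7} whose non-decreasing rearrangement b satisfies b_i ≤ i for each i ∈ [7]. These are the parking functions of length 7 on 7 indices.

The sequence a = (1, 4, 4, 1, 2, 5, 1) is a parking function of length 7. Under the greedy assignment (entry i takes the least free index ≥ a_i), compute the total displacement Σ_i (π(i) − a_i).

10

Σπ(i) = 1+…+7 = 28; Σa = 1+4+4+1+2+5+1 = 18; disp = 28−18 = 10.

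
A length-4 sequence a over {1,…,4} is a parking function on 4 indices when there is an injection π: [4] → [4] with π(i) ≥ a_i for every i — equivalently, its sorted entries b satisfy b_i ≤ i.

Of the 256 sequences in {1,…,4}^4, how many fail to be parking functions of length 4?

131

|PF(4,4)| = (5−4)·5^(4−1) = 1 · 125 = 125 (Pollak)
E.g. (4,2,2,4) → sorted (2,2,4,4): b_1=2>1, not a PF.
So 256 − 125 = 131 fail.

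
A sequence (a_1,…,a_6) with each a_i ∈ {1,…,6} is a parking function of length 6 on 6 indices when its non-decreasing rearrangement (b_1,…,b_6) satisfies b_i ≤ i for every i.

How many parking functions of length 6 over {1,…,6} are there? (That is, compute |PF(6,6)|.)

|PF| = (6+1−6)·(6+1)^{6−1} = 1·16807 = 16807
E.g. (6,2,1,1,3,1) → sorted (1,1,1,2,3,6): b_i ≤ i ∀i, a PF.

16807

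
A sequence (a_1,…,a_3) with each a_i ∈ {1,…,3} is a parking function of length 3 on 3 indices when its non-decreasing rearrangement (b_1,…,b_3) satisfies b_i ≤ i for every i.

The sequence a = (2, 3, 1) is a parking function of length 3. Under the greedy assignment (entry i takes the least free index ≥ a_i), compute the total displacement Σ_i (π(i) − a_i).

Σπ(i) = 1+…+3 = 6; Σa = 2+3+1 = 6; disp = 6−6 = 0.

0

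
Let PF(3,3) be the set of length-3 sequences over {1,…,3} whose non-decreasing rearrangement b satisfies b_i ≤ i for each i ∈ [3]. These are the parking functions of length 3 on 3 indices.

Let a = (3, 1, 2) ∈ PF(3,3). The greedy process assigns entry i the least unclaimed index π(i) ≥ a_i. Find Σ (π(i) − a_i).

Σπ = 6 ({1..3} each once); Σa = 3+1+2 = 6; disp = 6−6 = 0.

0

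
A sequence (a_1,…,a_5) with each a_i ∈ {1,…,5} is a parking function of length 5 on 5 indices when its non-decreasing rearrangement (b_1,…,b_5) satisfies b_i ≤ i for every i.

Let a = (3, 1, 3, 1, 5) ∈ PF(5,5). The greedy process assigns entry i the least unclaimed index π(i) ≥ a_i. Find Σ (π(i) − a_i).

2

Σπ = 15 ({1..5} each once); Σa = 3+1+3+1+5 = 13; disp = 15−13 = 2.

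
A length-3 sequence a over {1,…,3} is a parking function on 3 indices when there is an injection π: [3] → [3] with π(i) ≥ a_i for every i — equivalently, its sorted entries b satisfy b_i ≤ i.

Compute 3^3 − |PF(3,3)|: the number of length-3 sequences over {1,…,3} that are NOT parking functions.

|PF| = (3+1−3)·(3+1)^{3−1} = 1×16 = 16 (Konheim–Weiss)
Example (3,3,3) → sorted (3,3,3): b_1=3>1, not a PF.
So 27 − 16 = 11 fail.

11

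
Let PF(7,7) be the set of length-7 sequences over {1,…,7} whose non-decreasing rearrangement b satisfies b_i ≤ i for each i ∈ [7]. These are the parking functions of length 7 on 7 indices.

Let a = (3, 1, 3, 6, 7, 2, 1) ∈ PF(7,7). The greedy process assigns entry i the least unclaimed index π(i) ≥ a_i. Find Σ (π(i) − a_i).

5

Σπ(i) = 1+…+7 = 28; Σa = 3+1+3+6+7+2+1 = 23; disp = 28−23 = 5.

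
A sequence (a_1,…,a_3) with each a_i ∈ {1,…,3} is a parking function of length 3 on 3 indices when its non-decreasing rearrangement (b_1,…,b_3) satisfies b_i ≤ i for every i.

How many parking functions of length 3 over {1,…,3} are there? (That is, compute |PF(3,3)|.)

16

|PF| = 1·4^2 = 1 · 16 = 16
Example (1,2,3) → sorted (1,2,3): b_i ≤ i ∀i, a PF.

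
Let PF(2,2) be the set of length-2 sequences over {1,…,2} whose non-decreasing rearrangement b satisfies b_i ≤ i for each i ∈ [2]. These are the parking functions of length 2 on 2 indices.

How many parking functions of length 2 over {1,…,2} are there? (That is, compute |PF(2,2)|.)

3

|PF| = 1·3^1 = 1×3 = 3 (Konheim–Weiss)
One tuple (1,2) → sorted (1,2): b_i ≤ i ∀i, a PF.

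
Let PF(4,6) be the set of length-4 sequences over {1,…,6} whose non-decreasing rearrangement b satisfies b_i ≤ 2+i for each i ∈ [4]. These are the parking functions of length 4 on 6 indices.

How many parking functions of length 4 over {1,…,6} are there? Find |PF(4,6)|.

1029

|PF(4,6)| = (6−4+1)·(6+1)^(4−1) = 3·343 = 1029
Example (1,2,5,6) → sorted (1,2,5,6): b_i ≤ 2+i ∀i, a PF.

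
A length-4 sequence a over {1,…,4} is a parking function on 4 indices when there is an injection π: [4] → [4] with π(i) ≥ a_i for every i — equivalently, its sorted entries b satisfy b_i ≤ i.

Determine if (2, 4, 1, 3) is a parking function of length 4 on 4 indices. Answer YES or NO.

YES

Order a: b = (1, 2, 3, 4).
  b_1=1 ≤ 1
  b_2=2 ≤ 2
  b_3=3 ≤ 3
  b_4=4 ≤ 4
All bounds hold ⇒ YES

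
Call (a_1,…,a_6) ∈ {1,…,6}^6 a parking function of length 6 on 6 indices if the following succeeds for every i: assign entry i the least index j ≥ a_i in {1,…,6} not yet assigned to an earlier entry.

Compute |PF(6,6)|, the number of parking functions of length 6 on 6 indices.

Count = 1·7^5 = 1×16807 = 16807
Check (1,4,6,2,5,2) → sorted (1,2,2,4,5,6): b_i ≤ i ∀i, a PF.

16807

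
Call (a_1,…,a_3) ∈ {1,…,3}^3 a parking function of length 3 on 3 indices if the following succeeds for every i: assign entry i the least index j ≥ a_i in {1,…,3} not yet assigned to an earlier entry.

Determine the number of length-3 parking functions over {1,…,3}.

#PF = (3+1−3)·(3+1)^{3−1} = 1 · 16 = 16 (Pollak)
Check (2,1,2) → sorted (1,2,2): b_i ≤ i ∀i, a PF.

16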